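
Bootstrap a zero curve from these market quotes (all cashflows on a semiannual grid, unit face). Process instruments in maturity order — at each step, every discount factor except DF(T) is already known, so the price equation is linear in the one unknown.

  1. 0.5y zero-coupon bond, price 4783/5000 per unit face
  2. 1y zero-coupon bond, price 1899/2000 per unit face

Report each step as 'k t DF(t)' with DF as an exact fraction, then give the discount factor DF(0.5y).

step 1 [0.5y] zero: DF = P = 4783/5000 ≈ 0.956600
step 2 [1y] zero: DF = P = 1899/2000 ≈ 0.949500

1 1/2 4783/5000
2 1 1899/2000
DF(0.5y) = 4783/5000 ≈ 0.956600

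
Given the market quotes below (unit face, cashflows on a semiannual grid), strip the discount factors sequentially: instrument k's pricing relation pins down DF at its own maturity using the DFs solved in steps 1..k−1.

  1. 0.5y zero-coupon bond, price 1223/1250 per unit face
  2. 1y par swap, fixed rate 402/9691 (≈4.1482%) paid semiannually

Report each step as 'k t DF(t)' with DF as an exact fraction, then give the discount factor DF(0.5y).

step 1 [0.5y] zero: DF = P = 1223/1250 ≈ 0.978400
step 2 [1y] swap r/2=201/9691: DF=(1 − 201/9691·(0.978400))/(1+201/9691) = 4799/5000 ≈ 0.959800

1 1/2 1223/1250
2 1 4799/5000
DF(0.5y) = 1223/1250 ≈ 0.978400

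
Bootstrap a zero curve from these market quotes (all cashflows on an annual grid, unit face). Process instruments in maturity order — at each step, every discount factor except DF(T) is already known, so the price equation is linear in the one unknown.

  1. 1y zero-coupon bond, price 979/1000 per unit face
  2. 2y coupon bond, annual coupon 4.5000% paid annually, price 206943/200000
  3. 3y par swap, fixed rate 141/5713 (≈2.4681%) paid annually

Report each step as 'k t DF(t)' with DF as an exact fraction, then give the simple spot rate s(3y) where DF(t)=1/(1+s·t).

1 1 979/1000
2 2 237/250
3 3 1859/2000
s(3y) = (1/(1859/2000) − 1)/(3) = 47/1859 ≈ 2.5282%

step 1 [1y] zero: DF = P = 979/1000 ≈ 0.979000
step 2 [2y] bond c/1=9/200: DF=(206943/200000 − 9/200·(0.979000))/(1+9/200) = 237/250 ≈ 0.948000
step 3 [3y] swap r/1=141/5713: DF=(1 − 141/5713·(0.979000+0.948000))/(1+141/5713) = 1859/2000 ≈ 0.929500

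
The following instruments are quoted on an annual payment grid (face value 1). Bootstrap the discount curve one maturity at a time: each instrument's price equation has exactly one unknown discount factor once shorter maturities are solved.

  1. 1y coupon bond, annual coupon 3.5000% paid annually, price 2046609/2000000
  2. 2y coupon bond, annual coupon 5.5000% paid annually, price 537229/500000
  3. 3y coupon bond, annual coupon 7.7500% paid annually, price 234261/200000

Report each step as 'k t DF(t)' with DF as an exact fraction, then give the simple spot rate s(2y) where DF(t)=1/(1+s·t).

1 1 9887/10000
2 2 9669/10000
3 3 1183/1250
s(2y) = (1/(9669/10000) − 1)/(2) = 331/19338 ≈ 1.7117%

step 1 [1y] bond c/1=7/200: DF=(2046609/2000000 − 7/200·(0))/(1+7/200) = 9887/10000 ≈ 0.988700
step 2 [2y] bond c/1=11/200: DF=(537229/500000 − 11/200·(0.988700))/(1+11/200) = 9669/10000 ≈ 0.966900
step 3 [3y] bond c/1=31/400: DF=(234261/200000 − 31/400·(0.988700+0.966900))/(1+31/400) = 1183/1250 ≈ 0.946400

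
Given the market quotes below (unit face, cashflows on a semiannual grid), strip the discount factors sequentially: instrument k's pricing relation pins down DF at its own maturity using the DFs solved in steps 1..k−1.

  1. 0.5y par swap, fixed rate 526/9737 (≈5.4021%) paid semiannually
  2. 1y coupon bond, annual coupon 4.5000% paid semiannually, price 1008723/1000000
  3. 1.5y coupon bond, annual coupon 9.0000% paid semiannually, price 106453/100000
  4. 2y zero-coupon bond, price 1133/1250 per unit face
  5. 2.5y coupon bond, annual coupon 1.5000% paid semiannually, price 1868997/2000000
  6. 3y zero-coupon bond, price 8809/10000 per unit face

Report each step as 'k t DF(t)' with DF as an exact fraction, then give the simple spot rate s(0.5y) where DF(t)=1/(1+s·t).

step 1 [0.5y] swap r/2=263/9737: DF=(1 − 263/9737·(0))/(1+263/9737) = 9737/10000 ≈ 0.973700
step 2 [1y] bond c/2=9/400: DF=(1008723/1000000 − 9/400·(0.973700))/(1+9/400) = 9651/10000 ≈ 0.965100
step 3 [1.5y] bond c/2=9/200: DF=(106453/100000 − 9/200·(0.973700+0.965100))/(1+9/200) = 1169/1250 ≈ 0.935200
step 4 [2y] zero: DF = P = 1133/1250 ≈ 0.906400
step 5 [2.5y] bond c/2=3/400: DF=(1868997/2000000 − 3/400·(0.973700+0.965100+0.935200+0.906400))/(1+3/400) = 4497/5000 ≈ 0.899400
step 6 [3y] zero: DF = P = 8809/10000 ≈ 0.880900

1 1/2 9737/10000
2 1 9651/10000
3 3/2 1169/1250
4 2 1133/1250
5 5/2 4497/5000
6 3 8809/10000
s(0.5y) = (1/(9737/10000) − 1)/(1/2) = 526/9737 ≈ 5.4021%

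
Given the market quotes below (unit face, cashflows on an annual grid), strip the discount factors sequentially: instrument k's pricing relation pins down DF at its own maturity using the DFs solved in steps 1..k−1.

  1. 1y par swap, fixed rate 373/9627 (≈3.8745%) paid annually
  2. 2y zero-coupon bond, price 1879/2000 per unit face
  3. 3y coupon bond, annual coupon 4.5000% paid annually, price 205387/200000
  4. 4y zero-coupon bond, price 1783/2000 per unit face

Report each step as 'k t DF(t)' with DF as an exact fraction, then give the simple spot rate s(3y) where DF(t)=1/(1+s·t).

step 1 [1y] swap r/1=373/9627: DF=(1 − 373/9627·(0))/(1+373/9627) = 9627/10000 ≈ 0.962700
step 2 [2y] zero: DF = P = 1879/2000 ≈ 0.939500
step 3 [3y] bond c/1=9/200: DF=(205387/200000 − 9/200·(0.962700+0.939500))/(1+9/200) = 563/625 ≈ 0.900800
step 4 [4y] zero: DF = P = 1783/2000 ≈ 0.891500

1 1 9627/10000
2 2 1879/2000
3 3 563/625
4 4 1783/2000
s(3y) = (1/(563/625) − 1)/(3) = 62/1689 ≈ 3.6708%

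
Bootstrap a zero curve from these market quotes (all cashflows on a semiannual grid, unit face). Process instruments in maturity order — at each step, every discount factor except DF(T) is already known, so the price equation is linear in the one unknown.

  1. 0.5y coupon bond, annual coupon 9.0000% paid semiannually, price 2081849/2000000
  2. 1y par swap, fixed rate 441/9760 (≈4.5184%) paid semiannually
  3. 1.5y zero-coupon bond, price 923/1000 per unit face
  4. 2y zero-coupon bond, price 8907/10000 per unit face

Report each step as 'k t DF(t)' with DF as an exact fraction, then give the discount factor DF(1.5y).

1 1/2 9961/10000
2 1 9559/10000
3 3/2 923/1000
4 2 8907/10000
DF(1.5y) = 923/1000 ≈ 0.923000

step 1 [0.5y] bond c/2=9/200: DF=(2081849/2000000 − 9/200·(0))/(1+9/200) = 9961/10000 ≈ 0.996100
step 2 [1y] swap r/2=441/19520: DF=(1 − 441/19520·(0.996100))/(1+441/19520) = 9559/10000 ≈ 0.955900
step 3 [1.5y] zero: DF = P = 923/1000 ≈ 0.923000
step 4 [2y] zero: DF = P = 8907/10000 ≈ 0.890700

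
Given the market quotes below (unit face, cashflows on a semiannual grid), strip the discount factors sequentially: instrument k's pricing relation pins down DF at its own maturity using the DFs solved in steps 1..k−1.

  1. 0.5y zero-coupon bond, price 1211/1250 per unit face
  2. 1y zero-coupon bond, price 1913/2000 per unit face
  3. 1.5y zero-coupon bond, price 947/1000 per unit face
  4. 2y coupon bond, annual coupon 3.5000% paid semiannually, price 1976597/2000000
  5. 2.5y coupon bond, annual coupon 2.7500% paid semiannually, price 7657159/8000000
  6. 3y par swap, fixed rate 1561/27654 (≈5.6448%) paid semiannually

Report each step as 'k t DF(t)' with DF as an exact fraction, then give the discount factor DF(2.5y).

step 1 [0.5y] zero: DF = P = 1211/1250 ≈ 0.968800
step 2 [1y] zero: DF = P = 1913/2000 ≈ 0.956500
step 3 [1.5y] zero: DF = P = 947/1000 ≈ 0.947000
step 4 [2y] bond c/2=7/400: DF=(1976597/2000000 − 7/400·(0.968800+0.956500+0.947000))/(1+7/400) = 9219/10000 ≈ 0.921900
step 5 [2.5y] bond c/2=11/800: DF=(7657159/8000000 − 11/800·(0.968800+0.956500+0.947000+0.921900))/(1+11/800) = 8927/10000 ≈ 0.892700
step 6 [3y] swap r/2=1561/55308: DF=(1 − 1561/55308·(0.968800+0.956500+0.947000+0.921900+0.892700))/(1+1561/55308) = 8439/10000 ≈ 0.843900

1 1/2 1211/1250
2 1 1913/2000
3 3/2 947/1000
4 2 9219/10000
5 5/2 8927/10000
6 3 8439/10000
DF(2.5y) = 8927/10000 ≈ 0.892700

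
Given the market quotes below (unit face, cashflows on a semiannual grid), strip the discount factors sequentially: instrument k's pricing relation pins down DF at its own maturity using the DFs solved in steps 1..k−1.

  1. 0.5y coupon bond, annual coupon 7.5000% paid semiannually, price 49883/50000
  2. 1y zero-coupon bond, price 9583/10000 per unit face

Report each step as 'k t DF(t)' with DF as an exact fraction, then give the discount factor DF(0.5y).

step 1 [0.5y] bond c/2=3/80: DF=(49883/50000 − 3/80·(0))/(1+3/80) = 601/625 ≈ 0.961600
step 2 [1y] zero: DF = P = 9583/10000 ≈ 0.958300

1 1/2 601/625
2 1 9583/10000
DF(0.5y) = 601/625 ≈ 0.961600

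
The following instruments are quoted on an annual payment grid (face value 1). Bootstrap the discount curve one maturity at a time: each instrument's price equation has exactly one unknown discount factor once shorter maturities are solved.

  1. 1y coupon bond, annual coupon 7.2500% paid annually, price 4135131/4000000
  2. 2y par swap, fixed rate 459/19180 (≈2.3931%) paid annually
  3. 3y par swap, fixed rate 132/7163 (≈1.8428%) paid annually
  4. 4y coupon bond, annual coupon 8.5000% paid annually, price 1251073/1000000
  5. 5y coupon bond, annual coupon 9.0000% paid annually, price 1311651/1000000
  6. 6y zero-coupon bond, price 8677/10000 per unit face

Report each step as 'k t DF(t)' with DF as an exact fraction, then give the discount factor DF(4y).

step 1 [1y] bond c/1=29/400: DF=(4135131/4000000 − 29/400·(0))/(1+29/400) = 9639/10000 ≈ 0.963900
step 2 [2y] swap r/1=459/19180: DF=(1 − 459/19180·(0.963900))/(1+459/19180) = 9541/10000 ≈ 0.954100
step 3 [3y] swap r/1=132/7163: DF=(1 − 132/7163·(0.963900+0.954100))/(1+132/7163) = 592/625 ≈ 0.947200
step 4 [4y] bond c/1=17/200: DF=(1251073/1000000 − 17/200·(0.963900+0.954100+0.947200))/(1+17/200) = 4643/5000 ≈ 0.928600
step 5 [5y] bond c/1=9/100: DF=(1311651/1000000 − 9/100·(0.963900+0.954100+0.947200+0.928600))/(1+9/100) = 8901/10000 ≈ 0.890100
step 6 [6y] zero: DF = P = 8677/10000 ≈ 0.867700

1 1 9639/10000
2 2 9541/10000
3 3 592/625
4 4 4643/5000
5 5 8901/10000
6 6 8677/10000
DF(4y) = 4643/5000 ≈ 0.928600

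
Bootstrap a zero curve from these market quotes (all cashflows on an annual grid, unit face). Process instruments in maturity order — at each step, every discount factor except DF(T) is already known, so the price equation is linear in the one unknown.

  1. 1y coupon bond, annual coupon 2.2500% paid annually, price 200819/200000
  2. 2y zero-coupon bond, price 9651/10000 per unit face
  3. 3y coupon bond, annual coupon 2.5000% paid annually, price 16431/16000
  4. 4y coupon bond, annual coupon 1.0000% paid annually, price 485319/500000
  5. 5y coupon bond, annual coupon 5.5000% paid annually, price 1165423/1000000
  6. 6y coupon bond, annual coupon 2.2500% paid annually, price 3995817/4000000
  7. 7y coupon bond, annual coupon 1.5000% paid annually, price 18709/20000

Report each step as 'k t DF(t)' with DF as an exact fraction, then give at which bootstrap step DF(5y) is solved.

step 1 [1y] bond c/1=9/400: DF=(200819/200000 − 9/400·(0))/(1+9/400) = 491/500 ≈ 0.982000
step 2 [2y] zero: DF = P = 9651/10000 ≈ 0.965100
step 3 [3y] bond c/1=1/40: DF=(16431/16000 − 1/40·(0.982000+0.965100))/(1+1/40) = 1193/1250 ≈ 0.954400
step 4 [4y] bond c/1=1/100: DF=(485319/500000 − 1/100·(0.982000+0.965100+0.954400))/(1+1/100) = 9323/10000 ≈ 0.932300
step 5 [5y] bond c/1=11/200: DF=(1165423/1000000 − 11/200·(0.982000+0.965100+0.954400+0.932300))/(1+11/200) = 1131/1250 ≈ 0.904800
step 6 [6y] bond c/1=9/400: DF=(3995817/4000000 − 9/400·(0.982000+0.965100+0.954400+0.932300+0.904800))/(1+9/400) = 8727/10000 ≈ 0.872700
step 7 [7y] bond c/1=3/200: DF=(18709/20000 − 3/200·(0.982000+0.965100+0.954400+0.932300+0.904800+0.872700))/(1+3/200) = 8387/10000 ≈ 0.838700

1 1 491/500
2 2 9651/10000
3 3 1193/1250
4 4 9323/10000
5 5 1131/1250
6 6 8727/10000
7 7 8387/10000
DF(5y) is solved at step 5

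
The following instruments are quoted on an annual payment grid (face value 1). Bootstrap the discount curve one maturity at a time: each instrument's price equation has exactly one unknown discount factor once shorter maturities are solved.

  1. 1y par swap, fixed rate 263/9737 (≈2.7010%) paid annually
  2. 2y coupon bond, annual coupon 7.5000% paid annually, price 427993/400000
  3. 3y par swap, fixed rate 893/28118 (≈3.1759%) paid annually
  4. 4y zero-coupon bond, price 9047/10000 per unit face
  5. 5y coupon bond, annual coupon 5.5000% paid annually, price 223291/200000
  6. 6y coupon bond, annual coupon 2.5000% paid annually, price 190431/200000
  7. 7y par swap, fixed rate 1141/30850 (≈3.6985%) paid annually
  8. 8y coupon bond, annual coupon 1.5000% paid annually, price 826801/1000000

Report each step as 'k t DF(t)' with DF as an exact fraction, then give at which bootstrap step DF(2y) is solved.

1 1 9737/10000
2 2 4637/5000
3 3 9107/10000
4 4 9047/10000
5 5 1729/2000
6 6 2043/2500
7 7 3859/5000
8 8 3617/5000
DF(2y) is solved at step 2

step 1 [1y] swap r/1=263/9737: DF=(1 − 263/9737·(0))/(1+263/9737) = 9737/10000 ≈ 0.973700
step 2 [2y] bond c/1=3/40: DF=(427993/400000 − 3/40·(0.973700))/(1+3/40) = 4637/5000 ≈ 0.927400
step 3 [3y] swap r/1=893/28118: DF=(1 − 893/28118·(0.973700+0.927400))/(1+893/28118) = 9107/10000 ≈ 0.910700
step 4 [4y] zero: DF = P = 9047/10000 ≈ 0.904700
step 5 [5y] bond c/1=11/200: DF=(223291/200000 − 11/200·(0.973700+0.927400+0.910700+0.904700))/(1+11/200) = 1729/2000 ≈ 0.864500
step 6 [6y] bond c/1=1/40: DF=(190431/200000 − 1/40·(0.973700+0.927400+0.910700+0.904700+0.864500))/(1+1/40) = 2043/2500 ≈ 0.817200
step 7 [7y] swap r/1=1141/30850: DF=(1 − 1141/30850·(0.973700+0.927400+0.910700+0.904700+0.864500+0.817200))/(1+1141/30850) = 3859/5000 ≈ 0.771800
step 8 [8y] bond c/1=3/200: DF=(826801/1000000 − 3/200·(0.973700+0.927400+0.910700+0.904700+0.864500+0.817200+0.771800))/(1+3/200) = 3617/5000 ≈ 0.723400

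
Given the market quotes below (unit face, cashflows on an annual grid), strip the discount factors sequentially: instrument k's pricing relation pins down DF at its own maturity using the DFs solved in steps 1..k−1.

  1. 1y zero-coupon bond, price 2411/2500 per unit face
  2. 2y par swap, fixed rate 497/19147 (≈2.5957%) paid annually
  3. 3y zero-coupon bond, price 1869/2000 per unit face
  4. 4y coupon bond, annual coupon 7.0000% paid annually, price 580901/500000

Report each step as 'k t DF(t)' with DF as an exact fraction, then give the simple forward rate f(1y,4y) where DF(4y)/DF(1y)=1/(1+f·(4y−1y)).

step 1 [1y] zero: DF = P = 2411/2500 ≈ 0.964400
step 2 [2y] swap r/1=497/19147: DF=(1 − 497/19147·(0.964400))/(1+497/19147) = 9503/10000 ≈ 0.950300
step 3 [3y] zero: DF = P = 1869/2000 ≈ 0.934500
step 4 [4y] bond c/1=7/100: DF=(580901/500000 − 7/100·(0.964400+0.950300+0.934500))/(1+7/100) = 4497/5000 ≈ 0.899400

1 1 2411/2500
2 2 9503/10000
3 3 1869/2000
4 4 4497/5000
f(1y,4y) = ((2411/2500)/(4497/5000) − 1)/(3) = 325/13491 ≈ 2.4090%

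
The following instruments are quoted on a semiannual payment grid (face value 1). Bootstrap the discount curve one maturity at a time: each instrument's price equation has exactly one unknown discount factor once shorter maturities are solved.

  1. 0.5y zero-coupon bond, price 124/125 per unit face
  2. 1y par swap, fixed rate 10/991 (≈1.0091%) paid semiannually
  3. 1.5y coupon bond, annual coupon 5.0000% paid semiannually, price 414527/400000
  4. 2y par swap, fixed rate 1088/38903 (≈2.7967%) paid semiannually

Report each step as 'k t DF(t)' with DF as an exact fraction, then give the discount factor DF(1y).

1 1/2 124/125
2 1 99/100
3 3/2 9627/10000
4 2 591/625
DF(1y) = 99/100 ≈ 0.990000

step 1 [0.5y] zero: DF = P = 124/125 ≈ 0.992000
step 2 [1y] swap r/2=5/991: DF=(1 − 5/991·(0.992000))/(1+5/991) = 99/100 ≈ 0.990000
step 3 [1.5y] bond c/2=1/40: DF=(414527/400000 − 1/40·(0.992000+0.990000))/(1+1/40) = 9627/10000 ≈ 0.962700
step 4 [2y] swap r/2=544/38903: DF=(1 − 544/38903·(0.992000+0.990000+0.962700))/(1+544/38903) = 591/625 ≈ 0.945600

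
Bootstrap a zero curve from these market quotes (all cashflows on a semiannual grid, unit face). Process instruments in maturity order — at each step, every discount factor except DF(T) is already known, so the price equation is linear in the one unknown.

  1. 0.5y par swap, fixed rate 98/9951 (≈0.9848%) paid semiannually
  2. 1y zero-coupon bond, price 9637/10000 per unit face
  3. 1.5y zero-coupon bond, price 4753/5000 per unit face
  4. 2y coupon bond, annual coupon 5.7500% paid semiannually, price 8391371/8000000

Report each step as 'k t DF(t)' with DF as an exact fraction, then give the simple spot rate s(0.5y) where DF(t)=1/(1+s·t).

1 1/2 9951/10000
2 1 9637/10000
3 3/2 4753/5000
4 2 9383/10000
s(0.5y) = (1/(9951/10000) − 1)/(1/2) = 98/9951 ≈ 0.9848%

step 1 [0.5y] swap r/2=49/9951: DF=(1 − 49/9951·(0))/(1+49/9951) = 9951/10000 ≈ 0.995100
step 2 [1y] zero: DF = P = 9637/10000 ≈ 0.963700
step 3 [1.5y] zero: DF = P = 4753/5000 ≈ 0.950600
step 4 [2y] bond c/2=23/800: DF=(8391371/8000000 − 23/800·(0.995100+0.963700+0.950600))/(1+23/800) = 9383/10000 ≈ 0.938300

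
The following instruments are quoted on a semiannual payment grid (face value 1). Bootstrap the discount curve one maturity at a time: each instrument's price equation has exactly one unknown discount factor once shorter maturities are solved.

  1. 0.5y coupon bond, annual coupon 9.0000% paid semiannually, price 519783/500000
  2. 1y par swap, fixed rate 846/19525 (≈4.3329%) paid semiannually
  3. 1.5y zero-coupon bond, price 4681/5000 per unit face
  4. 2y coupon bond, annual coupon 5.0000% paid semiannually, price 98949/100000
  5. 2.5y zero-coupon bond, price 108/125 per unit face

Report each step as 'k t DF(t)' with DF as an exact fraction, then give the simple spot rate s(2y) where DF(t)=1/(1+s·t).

step 1 [0.5y] bond c/2=9/200: DF=(519783/500000 − 9/200·(0))/(1+9/200) = 2487/2500 ≈ 0.994800
step 2 [1y] swap r/2=423/19525: DF=(1 − 423/19525·(0.994800))/(1+423/19525) = 9577/10000 ≈ 0.957700
step 3 [1.5y] zero: DF = P = 4681/5000 ≈ 0.936200
step 4 [2y] bond c/2=1/40: DF=(98949/100000 − 1/40·(0.994800+0.957700+0.936200))/(1+1/40) = 8949/10000 ≈ 0.894900
step 5 [2.5y] zero: DF = P = 108/125 ≈ 0.864000

1 1/2 2487/2500
2 1 9577/10000
3 3/2 4681/5000
4 2 8949/10000
5 5/2 108/125
s(2y) = (1/(8949/10000) − 1)/(2) = 1051/17898 ≈ 5.8722%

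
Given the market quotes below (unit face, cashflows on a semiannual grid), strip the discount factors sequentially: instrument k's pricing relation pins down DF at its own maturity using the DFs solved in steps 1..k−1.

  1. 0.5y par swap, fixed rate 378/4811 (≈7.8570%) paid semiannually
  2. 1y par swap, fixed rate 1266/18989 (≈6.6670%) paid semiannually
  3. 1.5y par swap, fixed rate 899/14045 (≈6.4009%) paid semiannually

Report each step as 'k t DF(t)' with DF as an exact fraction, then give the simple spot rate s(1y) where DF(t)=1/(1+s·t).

step 1 [0.5y] swap r/2=189/4811: DF=(1 − 189/4811·(0))/(1+189/4811) = 4811/5000 ≈ 0.962200
step 2 [1y] swap r/2=633/18989: DF=(1 − 633/18989·(0.962200))/(1+633/18989) = 9367/10000 ≈ 0.936700
step 3 [1.5y] swap r/2=899/28090: DF=(1 − 899/28090·(0.962200+0.936700))/(1+899/28090) = 9101/10000 ≈ 0.910100

1 1/2 4811/5000
2 1 9367/10000
3 3/2 9101/10000
s(1y) = (1/(9367/10000) − 1)/(1) = 633/9367 ≈ 6.7578%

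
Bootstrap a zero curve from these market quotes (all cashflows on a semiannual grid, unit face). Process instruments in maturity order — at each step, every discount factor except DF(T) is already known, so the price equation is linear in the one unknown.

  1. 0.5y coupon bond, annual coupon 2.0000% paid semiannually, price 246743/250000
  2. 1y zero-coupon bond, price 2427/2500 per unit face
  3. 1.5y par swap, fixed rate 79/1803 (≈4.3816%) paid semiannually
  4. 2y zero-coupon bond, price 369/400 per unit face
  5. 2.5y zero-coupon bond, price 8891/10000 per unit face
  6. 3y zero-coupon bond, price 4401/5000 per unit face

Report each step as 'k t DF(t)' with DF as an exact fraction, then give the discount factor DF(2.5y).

step 1 [0.5y] bond c/2=1/100: DF=(246743/250000 − 1/100·(0))/(1+1/100) = 2443/2500 ≈ 0.977200
step 2 [1y] zero: DF = P = 2427/2500 ≈ 0.970800
step 3 [1.5y] swap r/2=79/3606: DF=(1 − 79/3606·(0.977200+0.970800))/(1+79/3606) = 1171/1250 ≈ 0.936800
step 4 [2y] zero: DF = P = 369/400 ≈ 0.922500
step 5 [2.5y] zero: DF = P = 8891/10000 ≈ 0.889100
step 6 [3y] zero: DF = P = 4401/5000 ≈ 0.880200

1 1/2 2443/2500
2 1 2427/2500
3 3/2 1171/1250
4 2 369/400
5 5/2 8891/10000
6 3 4401/5000
DF(2.5y) = 8891/10000 ≈ 0.889100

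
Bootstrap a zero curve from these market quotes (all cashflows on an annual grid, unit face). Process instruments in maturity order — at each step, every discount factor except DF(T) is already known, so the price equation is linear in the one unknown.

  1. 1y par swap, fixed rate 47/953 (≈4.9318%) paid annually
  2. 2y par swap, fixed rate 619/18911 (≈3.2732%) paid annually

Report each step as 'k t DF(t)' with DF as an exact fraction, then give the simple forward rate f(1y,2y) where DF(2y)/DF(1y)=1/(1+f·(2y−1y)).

1 1 953/1000
2 2 9381/10000
f(1y,2y) = ((953/1000)/(9381/10000) − 1)/(1) = 149/9381 ≈ 1.5883%

step 1 [1y] swap r/1=47/953: DF=(1 − 47/953·(0))/(1+47/953) = 953/1000 ≈ 0.953000
step 2 [2y] swap r/1=619/18911: DF=(1 − 619/18911·(0.953000))/(1+619/18911) = 9381/10000 ≈ 0.938100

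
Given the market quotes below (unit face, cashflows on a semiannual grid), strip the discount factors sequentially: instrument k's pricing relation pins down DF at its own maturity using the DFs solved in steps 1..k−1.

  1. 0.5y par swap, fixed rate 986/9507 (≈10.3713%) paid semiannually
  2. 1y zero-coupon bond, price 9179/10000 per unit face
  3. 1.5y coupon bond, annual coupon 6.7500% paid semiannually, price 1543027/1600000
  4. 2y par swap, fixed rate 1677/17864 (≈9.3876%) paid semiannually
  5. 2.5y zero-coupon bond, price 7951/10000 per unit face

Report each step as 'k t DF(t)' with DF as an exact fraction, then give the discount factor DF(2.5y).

1 1/2 9507/10000
2 1 9179/10000
3 3/2 8719/10000
4 2 8323/10000
5 5/2 7951/10000
DF(2.5y) = 7951/10000 ≈ 0.795100

step 1 [0.5y] swap r/2=493/9507: DF=(1 − 493/9507·(0))/(1+493/9507) = 9507/10000 ≈ 0.950700
step 2 [1y] zero: DF = P = 9179/10000 ≈ 0.917900
step 3 [1.5y] bond c/2=27/800: DF=(1543027/1600000 − 27/800·(0.950700+0.917900))/(1+27/800) = 8719/10000 ≈ 0.871900
step 4 [2y] swap r/2=1677/35728: DF=(1 − 1677/35728·(0.950700+0.917900+0.871900))/(1+1677/35728) = 8323/10000 ≈ 0.832300
step 5 [2.5y] zero: DF = P = 7951/10000 ≈ 0.795100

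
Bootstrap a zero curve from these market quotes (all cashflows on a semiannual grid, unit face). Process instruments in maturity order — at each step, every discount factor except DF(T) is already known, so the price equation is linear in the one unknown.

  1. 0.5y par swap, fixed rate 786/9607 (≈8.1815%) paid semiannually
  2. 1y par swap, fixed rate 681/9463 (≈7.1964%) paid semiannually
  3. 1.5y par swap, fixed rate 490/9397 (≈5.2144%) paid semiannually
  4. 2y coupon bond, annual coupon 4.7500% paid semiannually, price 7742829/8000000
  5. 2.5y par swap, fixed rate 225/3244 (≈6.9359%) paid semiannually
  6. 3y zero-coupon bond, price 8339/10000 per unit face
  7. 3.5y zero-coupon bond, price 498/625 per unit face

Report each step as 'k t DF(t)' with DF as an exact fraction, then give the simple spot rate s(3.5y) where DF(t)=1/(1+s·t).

step 1 [0.5y] swap r/2=393/9607: DF=(1 − 393/9607·(0))/(1+393/9607) = 9607/10000 ≈ 0.960700
step 2 [1y] swap r/2=681/18926: DF=(1 − 681/18926·(0.960700))/(1+681/18926) = 9319/10000 ≈ 0.931900
step 3 [1.5y] swap r/2=245/9397: DF=(1 − 245/9397·(0.960700+0.931900))/(1+245/9397) = 1853/2000 ≈ 0.926500
step 4 [2y] bond c/2=19/800: DF=(7742829/8000000 − 19/800·(0.960700+0.931900+0.926500))/(1+19/800) = 22/25 ≈ 0.880000
step 5 [2.5y] swap r/2=225/6488: DF=(1 − 225/6488·(0.960700+0.931900+0.926500+0.880000))/(1+225/6488) = 337/400 ≈ 0.842500
step 6 [3y] zero: DF = P = 8339/10000 ≈ 0.833900
step 7 [3.5y] zero: DF = P = 498/625 ≈ 0.796800

1 1/2 9607/10000
2 1 9319/10000
3 3/2 1853/2000
4 2 22/25
5 5/2 337/400
6 3 8339/10000
7 7/2 498/625
s(3.5y) = (1/(498/625) − 1)/(7/2) = 127/1743 ≈ 7.2863%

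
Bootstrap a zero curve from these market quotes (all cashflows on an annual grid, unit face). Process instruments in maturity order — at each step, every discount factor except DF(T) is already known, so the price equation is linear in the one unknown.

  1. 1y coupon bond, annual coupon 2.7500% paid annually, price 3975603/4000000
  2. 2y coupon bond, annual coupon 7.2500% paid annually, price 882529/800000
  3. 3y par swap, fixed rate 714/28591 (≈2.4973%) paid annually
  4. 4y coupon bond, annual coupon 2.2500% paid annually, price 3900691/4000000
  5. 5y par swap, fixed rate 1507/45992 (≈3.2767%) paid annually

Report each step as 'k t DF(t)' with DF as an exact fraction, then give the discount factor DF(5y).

1 1 9673/10000
2 2 602/625
3 3 4643/5000
4 4 2227/2500
5 5 8493/10000
DF(5y) = 8493/10000 ≈ 0.849300

step 1 [1y] bond c/1=11/400: DF=(3975603/4000000 − 11/400·(0))/(1+11/400) = 9673/10000 ≈ 0.967300
step 2 [2y] bond c/1=29/400: DF=(882529/800000 − 29/400·(0.967300))/(1+29/400) = 602/625 ≈ 0.963200
step 3 [3y] swap r/1=714/28591: DF=(1 − 714/28591·(0.967300+0.963200))/(1+714/28591) = 4643/5000 ≈ 0.928600
step 4 [4y] bond c/1=9/400: DF=(3900691/4000000 − 9/400·(0.967300+0.963200+0.928600))/(1+9/400) = 2227/2500 ≈ 0.890800
step 5 [5y] swap r/1=1507/45992: DF=(1 − 1507/45992·(0.967300+0.963200+0.928600+0.890800))/(1+1507/45992) = 8493/10000 ≈ 0.849300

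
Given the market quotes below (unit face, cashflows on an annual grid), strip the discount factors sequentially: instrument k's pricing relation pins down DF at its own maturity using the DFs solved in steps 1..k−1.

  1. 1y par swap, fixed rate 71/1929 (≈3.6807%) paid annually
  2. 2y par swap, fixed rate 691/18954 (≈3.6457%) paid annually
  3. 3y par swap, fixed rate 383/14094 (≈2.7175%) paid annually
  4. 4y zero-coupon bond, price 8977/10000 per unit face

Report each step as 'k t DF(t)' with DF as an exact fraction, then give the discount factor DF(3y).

1 1 1929/2000
2 2 9309/10000
3 3 4617/5000
4 4 8977/10000
DF(3y) = 4617/5000 ≈ 0.923400

step 1 [1y] swap r/1=71/1929: DF=(1 − 71/1929·(0))/(1+71/1929) = 1929/2000 ≈ 0.964500
step 2 [2y] swap r/1=691/18954: DF=(1 − 691/18954·(0.964500))/(1+691/18954) = 9309/10000 ≈ 0.930900
step 3 [3y] swap r/1=383/14094: DF=(1 − 383/14094·(0.964500+0.930900))/(1+383/14094) = 4617/5000 ≈ 0.923400
step 4 [4y] zero: DF = P = 8977/10000 ≈ 0.897700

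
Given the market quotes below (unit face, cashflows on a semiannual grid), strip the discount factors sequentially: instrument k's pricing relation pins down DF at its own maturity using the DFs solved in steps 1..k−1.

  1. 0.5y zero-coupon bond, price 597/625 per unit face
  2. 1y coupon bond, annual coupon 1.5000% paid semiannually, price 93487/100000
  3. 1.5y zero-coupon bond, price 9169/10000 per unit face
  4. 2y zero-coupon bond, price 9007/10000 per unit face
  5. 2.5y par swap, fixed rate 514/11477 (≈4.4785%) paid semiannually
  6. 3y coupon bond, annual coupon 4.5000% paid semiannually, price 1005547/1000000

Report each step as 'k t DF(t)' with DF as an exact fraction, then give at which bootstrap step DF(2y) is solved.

1 1/2 597/625
2 1 1151/1250
3 3/2 9169/10000
4 2 9007/10000
5 5/2 2243/2500
6 3 1103/1250
DF(2y) is solved at step 4

step 1 [0.5y] zero: DF = P = 597/625 ≈ 0.955200
step 2 [1y] bond c/2=3/400: DF=(93487/100000 − 3/400·(0.955200))/(1+3/400) = 1151/1250 ≈ 0.920800
step 3 [1.5y] zero: DF = P = 9169/10000 ≈ 0.916900
step 4 [2y] zero: DF = P = 9007/10000 ≈ 0.900700
step 5 [2.5y] swap r/2=257/11477: DF=(1 − 257/11477·(0.955200+0.920800+0.916900+0.900700))/(1+257/11477) = 2243/2500 ≈ 0.897200
step 6 [3y] bond c/2=9/400: DF=(1005547/1000000 − 9/400·(0.955200+0.920800+0.916900+0.900700+0.897200))/(1+9/400) = 1103/1250 ≈ 0.882400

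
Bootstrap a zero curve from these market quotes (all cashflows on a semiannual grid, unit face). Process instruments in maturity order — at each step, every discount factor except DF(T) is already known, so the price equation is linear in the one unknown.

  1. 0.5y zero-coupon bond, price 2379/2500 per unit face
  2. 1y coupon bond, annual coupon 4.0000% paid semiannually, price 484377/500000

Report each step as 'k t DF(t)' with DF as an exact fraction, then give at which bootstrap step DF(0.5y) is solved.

step 1 [0.5y] zero: DF = P = 2379/2500 ≈ 0.951600
step 2 [1y] bond c/2=1/50: DF=(484377/500000 − 1/50·(0.951600))/(1+1/50) = 9311/10000 ≈ 0.931100

1 1/2 2379/2500
2 1 9311/10000
DF(0.5y) is solved at step 1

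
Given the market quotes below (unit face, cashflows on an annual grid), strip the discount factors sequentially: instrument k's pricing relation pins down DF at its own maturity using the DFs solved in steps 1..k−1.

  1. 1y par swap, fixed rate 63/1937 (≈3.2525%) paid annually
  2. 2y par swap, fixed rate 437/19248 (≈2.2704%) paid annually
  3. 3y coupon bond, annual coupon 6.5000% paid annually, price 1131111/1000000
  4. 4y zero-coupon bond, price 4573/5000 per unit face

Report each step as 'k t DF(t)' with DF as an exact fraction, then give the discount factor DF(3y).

step 1 [1y] swap r/1=63/1937: DF=(1 − 63/1937·(0))/(1+63/1937) = 1937/2000 ≈ 0.968500
step 2 [2y] swap r/1=437/19248: DF=(1 − 437/19248·(0.968500))/(1+437/19248) = 9563/10000 ≈ 0.956300
step 3 [3y] bond c/1=13/200: DF=(1131111/1000000 − 13/200·(0.968500+0.956300))/(1+13/200) = 4723/5000 ≈ 0.944600
step 4 [4y] zero: DF = P = 4573/5000 ≈ 0.914600

1 1 1937/2000
2 2 9563/10000
3 3 4723/5000
4 4 4573/5000
DF(3y) = 4723/5000 ≈ 0.944600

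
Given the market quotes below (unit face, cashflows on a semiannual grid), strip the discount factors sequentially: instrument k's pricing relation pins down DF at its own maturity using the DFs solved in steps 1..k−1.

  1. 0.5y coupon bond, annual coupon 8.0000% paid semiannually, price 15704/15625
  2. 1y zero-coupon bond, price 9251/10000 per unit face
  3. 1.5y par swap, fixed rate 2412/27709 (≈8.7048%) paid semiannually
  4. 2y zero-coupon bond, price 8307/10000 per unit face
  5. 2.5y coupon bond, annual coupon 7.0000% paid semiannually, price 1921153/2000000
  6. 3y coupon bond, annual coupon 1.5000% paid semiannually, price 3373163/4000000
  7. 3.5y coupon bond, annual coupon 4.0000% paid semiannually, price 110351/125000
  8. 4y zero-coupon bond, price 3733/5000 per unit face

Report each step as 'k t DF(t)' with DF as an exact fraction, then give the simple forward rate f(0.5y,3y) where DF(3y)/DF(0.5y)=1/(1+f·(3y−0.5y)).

1 1/2 604/625
2 1 9251/10000
3 3/2 4397/5000
4 2 8307/10000
5 5/2 8063/10000
6 3 4021/5000
7 7/2 7633/10000
8 4 3733/5000
f(0.5y,3y) = ((604/625)/(4021/5000) − 1)/(5/2) = 1622/20105 ≈ 8.0676%

step 1 [0.5y] bond c/2=1/25: DF=(15704/15625 − 1/25·(0))/(1+1/25) = 604/625 ≈ 0.966400
step 2 [1y] zero: DF = P = 9251/10000 ≈ 0.925100
step 3 [1.5y] swap r/2=1206/27709: DF=(1 − 1206/27709·(0.966400+0.925100))/(1+1206/27709) = 4397/5000 ≈ 0.879400
step 4 [2y] zero: DF = P = 8307/10000 ≈ 0.830700
step 5 [2.5y] bond c/2=7/200: DF=(1921153/2000000 − 7/200·(0.966400+0.925100+0.879400+0.830700))/(1+7/200) = 8063/10000 ≈ 0.806300
step 6 [3y] bond c/2=3/400: DF=(3373163/4000000 − 3/400·(0.966400+0.925100+0.879400+0.830700+0.806300))/(1+3/400) = 4021/5000 ≈ 0.804200
step 7 [3.5y] bond c/2=1/50: DF=(110351/125000 − 1/50·(0.966400+0.925100+0.879400+0.830700+0.806300+0.804200))/(1+1/50) = 7633/10000 ≈ 0.763300
step 8 [4y] zero: DF = P = 3733/5000 ≈ 0.746600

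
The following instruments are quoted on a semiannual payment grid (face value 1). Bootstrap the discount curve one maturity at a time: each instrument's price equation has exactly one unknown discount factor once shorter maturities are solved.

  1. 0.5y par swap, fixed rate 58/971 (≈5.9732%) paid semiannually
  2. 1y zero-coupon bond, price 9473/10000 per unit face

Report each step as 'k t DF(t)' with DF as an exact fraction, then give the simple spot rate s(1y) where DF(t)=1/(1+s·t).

step 1 [0.5y] swap r/2=29/971: DF=(1 − 29/971·(0))/(1+29/971) = 971/1000 ≈ 0.971000
step 2 [1y] zero: DF = P = 9473/10000 ≈ 0.947300

1 1/2 971/1000
2 1 9473/10000
s(1y) = (1/(9473/10000) − 1)/(1) = 527/9473 ≈ 5.5632%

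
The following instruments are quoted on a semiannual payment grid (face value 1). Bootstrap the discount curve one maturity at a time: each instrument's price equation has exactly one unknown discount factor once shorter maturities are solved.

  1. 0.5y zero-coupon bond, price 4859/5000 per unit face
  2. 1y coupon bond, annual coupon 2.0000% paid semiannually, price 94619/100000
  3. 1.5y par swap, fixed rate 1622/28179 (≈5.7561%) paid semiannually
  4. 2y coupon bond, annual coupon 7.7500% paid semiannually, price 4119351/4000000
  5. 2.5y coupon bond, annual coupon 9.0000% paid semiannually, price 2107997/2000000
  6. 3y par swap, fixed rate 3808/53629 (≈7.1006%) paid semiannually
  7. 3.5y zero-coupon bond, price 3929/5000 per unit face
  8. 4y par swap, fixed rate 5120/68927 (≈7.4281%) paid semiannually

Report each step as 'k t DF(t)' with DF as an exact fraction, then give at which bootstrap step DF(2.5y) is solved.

step 1 [0.5y] zero: DF = P = 4859/5000 ≈ 0.971800
step 2 [1y] bond c/2=1/100: DF=(94619/100000 − 1/100·(0.971800))/(1+1/100) = 1159/1250 ≈ 0.927200
step 3 [1.5y] swap r/2=811/28179: DF=(1 − 811/28179·(0.971800+0.927200))/(1+811/28179) = 9189/10000 ≈ 0.918900
step 4 [2y] bond c/2=31/800: DF=(4119351/4000000 − 31/800·(0.971800+0.927200+0.918900))/(1+31/800) = 8863/10000 ≈ 0.886300
step 5 [2.5y] bond c/2=9/200: DF=(2107997/2000000 − 9/200·(0.971800+0.927200+0.918900+0.886300))/(1+9/200) = 8491/10000 ≈ 0.849100
step 6 [3y] swap r/2=1904/53629: DF=(1 − 1904/53629·(0.971800+0.927200+0.918900+0.886300+0.849100))/(1+1904/53629) = 506/625 ≈ 0.809600
step 7 [3.5y] zero: DF = P = 3929/5000 ≈ 0.785800
step 8 [4y] swap r/2=2560/68927: DF=(1 − 2560/68927·(0.971800+0.927200+0.918900+0.886300+0.849100+0.809600+0.785800))/(1+2560/68927) = 93/125 ≈ 0.744000

1 1/2 4859/5000
2 1 1159/1250
3 3/2 9189/10000
4 2 8863/10000
5 5/2 8491/10000
6 3 506/625
7 7/2 3929/5000
8 4 93/125
DF(2.5y) is solved at step 5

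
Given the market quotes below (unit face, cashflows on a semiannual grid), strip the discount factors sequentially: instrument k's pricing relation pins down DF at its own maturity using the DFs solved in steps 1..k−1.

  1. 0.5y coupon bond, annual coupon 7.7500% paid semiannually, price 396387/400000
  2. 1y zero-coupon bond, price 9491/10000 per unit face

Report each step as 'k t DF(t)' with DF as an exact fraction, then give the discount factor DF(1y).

step 1 [0.5y] bond c/2=31/800: DF=(396387/400000 − 31/800·(0))/(1+31/800) = 477/500 ≈ 0.954000
step 2 [1y] zero: DF = P = 9491/10000 ≈ 0.949100

1 1/2 477/500
2 1 9491/10000
DF(1y) = 9491/10000 ≈ 0.949100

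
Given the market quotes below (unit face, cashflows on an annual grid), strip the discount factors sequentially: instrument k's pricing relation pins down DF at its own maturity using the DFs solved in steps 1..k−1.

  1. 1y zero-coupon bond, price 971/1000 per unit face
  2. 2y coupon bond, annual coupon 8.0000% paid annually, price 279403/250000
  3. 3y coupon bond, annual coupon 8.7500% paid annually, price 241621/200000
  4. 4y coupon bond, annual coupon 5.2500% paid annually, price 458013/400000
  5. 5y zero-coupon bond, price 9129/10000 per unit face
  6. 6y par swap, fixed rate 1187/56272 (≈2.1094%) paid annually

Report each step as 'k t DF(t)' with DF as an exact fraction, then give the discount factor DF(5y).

1 1 971/1000
2 2 9629/10000
3 3 9553/10000
4 4 4719/5000
5 5 9129/10000
6 6 8813/10000
DF(5y) = 9129/10000 ≈ 0.912900

step 1 [1y] zero: DF = P = 971/1000 ≈ 0.971000
step 2 [2y] bond c/1=2/25: DF=(279403/250000 − 2/25·(0.971000))/(1+2/25) = 9629/10000 ≈ 0.962900
step 3 [3y] bond c/1=7/80: DF=(241621/200000 − 7/80·(0.971000+0.962900))/(1+7/80) = 9553/10000 ≈ 0.955300
step 4 [4y] bond c/1=21/400: DF=(458013/400000 − 21/400·(0.971000+0.962900+0.955300))/(1+21/400) = 4719/5000 ≈ 0.943800
step 5 [5y] zero: DF = P = 9129/10000 ≈ 0.912900
step 6 [6y] swap r/1=1187/56272: DF=(1 − 1187/56272·(0.971000+0.962900+0.955300+0.943800+0.912900))/(1+1187/56272) = 8813/10000 ≈ 0.881300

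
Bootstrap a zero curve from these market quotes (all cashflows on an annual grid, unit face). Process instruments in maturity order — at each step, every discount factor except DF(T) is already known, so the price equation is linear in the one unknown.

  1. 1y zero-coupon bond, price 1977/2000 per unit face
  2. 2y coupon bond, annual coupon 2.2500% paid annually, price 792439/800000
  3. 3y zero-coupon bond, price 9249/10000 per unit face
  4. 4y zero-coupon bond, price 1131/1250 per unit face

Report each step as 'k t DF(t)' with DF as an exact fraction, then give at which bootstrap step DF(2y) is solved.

step 1 [1y] zero: DF = P = 1977/2000 ≈ 0.988500
step 2 [2y] bond c/1=9/400: DF=(792439/800000 − 9/400·(0.988500))/(1+9/400) = 947/1000 ≈ 0.947000
step 3 [3y] zero: DF = P = 9249/10000 ≈ 0.924900
step 4 [4y] zero: DF = P = 1131/1250 ≈ 0.904800

1 1 1977/2000
2 2 947/1000
3 3 9249/10000
4 4 1131/1250
DF(2y) is solved at step 2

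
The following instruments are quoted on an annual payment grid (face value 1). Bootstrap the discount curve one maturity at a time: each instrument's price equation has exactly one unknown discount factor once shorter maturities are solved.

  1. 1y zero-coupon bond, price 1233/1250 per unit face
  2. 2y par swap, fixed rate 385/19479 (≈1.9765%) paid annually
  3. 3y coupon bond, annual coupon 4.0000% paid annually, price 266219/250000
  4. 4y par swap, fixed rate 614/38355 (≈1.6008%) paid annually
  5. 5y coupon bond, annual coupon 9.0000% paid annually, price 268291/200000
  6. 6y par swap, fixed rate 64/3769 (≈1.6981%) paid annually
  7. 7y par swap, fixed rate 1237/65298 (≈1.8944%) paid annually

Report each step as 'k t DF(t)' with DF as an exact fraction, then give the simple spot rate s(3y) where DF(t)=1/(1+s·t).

step 1 [1y] zero: DF = P = 1233/1250 ≈ 0.986400
step 2 [2y] swap r/1=385/19479: DF=(1 − 385/19479·(0.986400))/(1+385/19479) = 1923/2000 ≈ 0.961500
step 3 [3y] bond c/1=1/25: DF=(266219/250000 − 1/25·(0.986400+0.961500))/(1+1/25) = 949/1000 ≈ 0.949000
step 4 [4y] swap r/1=614/38355: DF=(1 − 614/38355·(0.986400+0.961500+0.949000))/(1+614/38355) = 4693/5000 ≈ 0.938600
step 5 [5y] bond c/1=9/100: DF=(268291/200000 − 9/100·(0.986400+0.961500+0.949000+0.938600))/(1+9/100) = 457/500 ≈ 0.914000
step 6 [6y] swap r/1=64/3769: DF=(1 − 64/3769·(0.986400+0.961500+0.949000+0.938600+0.914000))/(1+64/3769) = 113/125 ≈ 0.904000
step 7 [7y] swap r/1=1237/65298: DF=(1 − 1237/65298·(0.986400+0.961500+0.949000+0.938600+0.914000+0.904000))/(1+1237/65298) = 8763/10000 ≈ 0.876300

1 1 1233/1250
2 2 1923/2000
3 3 949/1000
4 4 4693/5000
5 5 457/500
6 6 113/125
7 7 8763/10000
s(3y) = (1/(949/1000) − 1)/(3) = 17/949 ≈ 1.7914%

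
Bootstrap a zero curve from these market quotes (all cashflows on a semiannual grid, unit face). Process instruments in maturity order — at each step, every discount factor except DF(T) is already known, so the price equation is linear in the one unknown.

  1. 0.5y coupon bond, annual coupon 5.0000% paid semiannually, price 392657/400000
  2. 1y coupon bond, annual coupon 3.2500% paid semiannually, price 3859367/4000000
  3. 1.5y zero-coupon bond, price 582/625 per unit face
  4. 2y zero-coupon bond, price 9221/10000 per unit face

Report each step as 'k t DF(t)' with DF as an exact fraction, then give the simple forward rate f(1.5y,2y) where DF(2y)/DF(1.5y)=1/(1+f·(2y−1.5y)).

1 1/2 9577/10000
2 1 9341/10000
3 3/2 582/625
4 2 9221/10000
f(1.5y,2y) = ((582/625)/(9221/10000) − 1)/(1/2) = 182/9221 ≈ 1.9738%

step 1 [0.5y] bond c/2=1/40: DF=(392657/400000 − 1/40·(0))/(1+1/40) = 9577/10000 ≈ 0.957700
step 2 [1y] bond c/2=13/800: DF=(3859367/4000000 − 13/800·(0.957700))/(1+13/800) = 9341/10000 ≈ 0.934100
step 3 [1.5y] zero: DF = P = 582/625 ≈ 0.931200
step 4 [2y] zero: DF = P = 9221/10000 ≈ 0.922100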